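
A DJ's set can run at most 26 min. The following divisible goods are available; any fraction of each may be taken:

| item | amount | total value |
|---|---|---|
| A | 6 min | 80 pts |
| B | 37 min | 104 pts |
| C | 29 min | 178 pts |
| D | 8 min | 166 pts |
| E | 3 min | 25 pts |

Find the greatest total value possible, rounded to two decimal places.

Take in order of value per unit:
- D (166/8 per unit): all 8 → value 166, running total 166.00
- A (80/6 per unit): all 6 → value 80, running total 246.00
- E (25/3 per unit): all 3 → value 25, running total 271.00
- C (178/29 per unit): 9 of 29 → value 9×178/29 = 55.2414, running total 326.24
Total 326.24.

326.24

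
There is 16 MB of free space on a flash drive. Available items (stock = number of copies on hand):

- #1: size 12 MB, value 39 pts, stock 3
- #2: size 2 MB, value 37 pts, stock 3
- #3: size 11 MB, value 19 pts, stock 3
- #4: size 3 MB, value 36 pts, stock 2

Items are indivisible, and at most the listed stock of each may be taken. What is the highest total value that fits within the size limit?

Best selections within size 16 and stock limits:
- 3×#2 + 2×#4: size 12, value 183
- 3×#2 + 1×#4: size 9, value 147
- 2×#2 + 2×#4: size 10, value 146
Best: 183 pts.

183 pts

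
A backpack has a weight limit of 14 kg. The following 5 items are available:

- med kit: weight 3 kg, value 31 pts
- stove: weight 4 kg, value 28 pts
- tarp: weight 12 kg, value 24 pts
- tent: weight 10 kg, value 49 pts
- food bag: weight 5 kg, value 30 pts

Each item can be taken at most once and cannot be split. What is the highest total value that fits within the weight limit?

89 pts

Check high-value combinations within 14 kg:
- med kit+stove+food bag: weight 3+4+5=12, value 31+28+30=89
- med kit+tent: weight 3+10=13, value 31+49=80
- stove+tent: weight 4+10=14, value 28+49=77
Best: 89 pts.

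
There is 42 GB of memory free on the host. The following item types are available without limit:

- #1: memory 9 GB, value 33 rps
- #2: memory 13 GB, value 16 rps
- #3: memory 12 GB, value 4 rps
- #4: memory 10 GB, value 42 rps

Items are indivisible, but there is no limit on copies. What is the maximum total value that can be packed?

Best value-per-unit is #4 at 42/10, and filling with it alone uses memory 4×10=40. No mix of the others beats 4×42 = 168.

168 rps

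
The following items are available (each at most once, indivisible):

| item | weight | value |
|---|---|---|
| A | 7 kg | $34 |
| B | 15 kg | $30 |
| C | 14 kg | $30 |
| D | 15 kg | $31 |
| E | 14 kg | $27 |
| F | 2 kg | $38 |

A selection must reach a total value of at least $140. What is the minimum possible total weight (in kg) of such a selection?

Subsets with value ≥ 140, sorted by total weight:
- A+C+D+E+F: weight 52, value 160
- A+B+C+E+F: weight 52, value 159
- A+B+C+D+F: weight 53, value 163
Minimum weight: 52 kg.

52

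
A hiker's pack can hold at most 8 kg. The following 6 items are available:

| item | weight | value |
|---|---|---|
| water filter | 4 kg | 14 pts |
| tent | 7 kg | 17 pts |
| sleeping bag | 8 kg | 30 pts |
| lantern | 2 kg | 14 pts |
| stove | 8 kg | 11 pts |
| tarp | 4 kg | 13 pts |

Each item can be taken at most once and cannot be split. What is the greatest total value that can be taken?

30 pts

Check high-value combinations within 8 kg:
- sleeping bag: weight 8, value 30
- water filter+lantern: weight 4+2=6, value 14+14=28
- lantern+tarp: weight 2+4=6, value 14+13=27
- water filter+tarp: weight 4+4=8, value 14+13=27
Best: 30 pts.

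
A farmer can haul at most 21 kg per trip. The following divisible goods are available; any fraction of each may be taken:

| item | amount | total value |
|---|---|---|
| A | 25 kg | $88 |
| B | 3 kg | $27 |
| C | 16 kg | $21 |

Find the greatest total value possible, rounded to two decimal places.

90.36

Take in order of value per unit:
- B (27/3 per unit): all 3 → value 27, running total 27.00
- A (88/25 per unit): 18 of 25 → value 18×88/25 = 63.3600, running total 90.36
Total 90.36.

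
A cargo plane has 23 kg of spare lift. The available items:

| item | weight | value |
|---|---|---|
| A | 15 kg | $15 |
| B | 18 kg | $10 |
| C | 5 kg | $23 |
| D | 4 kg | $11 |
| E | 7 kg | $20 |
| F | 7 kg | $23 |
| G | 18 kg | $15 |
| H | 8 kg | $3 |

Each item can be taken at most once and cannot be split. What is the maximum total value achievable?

This is a 0/1 knapsack; check combinations near the capacity.
- C+D+E+F: weight 5+4+7+7=23, value 23+11+20+23=77
- C+E+F: weight 5+7+7=19, value 23+20+23=66
- C+D+F: weight 5+4+7=16, value 23+11+23=57
- C+D+E: weight 5+4+7=16, value 23+11+20=54
- D+E+F: weight 4+7+7=18, value 11+20+23=54
Best: $77.

$77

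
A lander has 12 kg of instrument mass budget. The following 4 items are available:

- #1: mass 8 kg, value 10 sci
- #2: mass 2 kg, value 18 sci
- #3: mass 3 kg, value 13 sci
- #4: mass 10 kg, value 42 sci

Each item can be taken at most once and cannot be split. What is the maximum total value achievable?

Check high-value combinations within 12 kg:
- #2+#4: mass 2+10=12, value 18+42=60
- #4: mass 10, value 42
- #2+#3: mass 2+3=5, value 18+13=31
- #1+#2: mass 8+2=10, value 10+18=28
- #1+#3: mass 8+3=11, value 10+13=23
Best: 60 sci.

60 sci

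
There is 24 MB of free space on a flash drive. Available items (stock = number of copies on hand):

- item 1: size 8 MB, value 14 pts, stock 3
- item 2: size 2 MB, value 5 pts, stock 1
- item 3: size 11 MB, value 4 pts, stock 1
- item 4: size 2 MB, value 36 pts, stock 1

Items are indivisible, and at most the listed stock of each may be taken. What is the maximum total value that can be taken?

69 pts

Best selections within size 24 and stock limits:
- 2×item 1 + 1×item 2 + 1×item 4: size 20, value 69
- 2×item 1 + 1×item 4: size 18, value 64
- 1×item 1 + 1×item 2 + 1×item 3 + 1×item 4: size 23, value 59
- 1×item 1 + 1×item 2 + 1×item 4: size 12, value 55
Best: 69 pts.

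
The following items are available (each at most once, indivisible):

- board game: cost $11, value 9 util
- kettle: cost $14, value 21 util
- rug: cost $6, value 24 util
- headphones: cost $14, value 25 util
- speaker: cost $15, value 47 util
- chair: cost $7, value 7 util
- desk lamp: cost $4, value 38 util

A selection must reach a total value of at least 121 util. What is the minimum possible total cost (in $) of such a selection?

39

Subsets with value ≥ 121, sorted by total cost:
- rug+headphones+speaker+desk lamp: cost 39, value 134
- kettle+rug+speaker+desk lamp: cost 39, value 130
Minimum cost: 39 $.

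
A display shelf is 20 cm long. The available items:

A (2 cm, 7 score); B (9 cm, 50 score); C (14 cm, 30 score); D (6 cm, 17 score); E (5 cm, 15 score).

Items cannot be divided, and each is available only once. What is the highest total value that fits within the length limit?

This is a 0/1 knapsack; check combinations near the capacity.
- B+D+E: length 9+6+5=20, value 50+17+15=82
- A+B+D: length 2+9+6=17, value 7+50+17=74
- A+B+E: length 2+9+5=16, value 7+50+15=72
Best: 82 score.

82 score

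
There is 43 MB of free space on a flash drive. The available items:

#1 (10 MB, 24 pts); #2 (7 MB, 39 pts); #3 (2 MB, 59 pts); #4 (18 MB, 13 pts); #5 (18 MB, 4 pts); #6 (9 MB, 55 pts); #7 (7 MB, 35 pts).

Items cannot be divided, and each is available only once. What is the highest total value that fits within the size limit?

212 pts

Check high-value combinations within 43 MB:
- #1+#2+#3+#6+#7: size 10+7+2+9+7=35, value 24+39+59+55+35=212
- #2+#3+#4+#6+#7: size 7+2+18+9+7=43, value 39+59+13+55+35=201
- #2+#3+#5+#6+#7: size 7+2+18+9+7=43, value 39+59+4+55+35=192
Best: 212 pts.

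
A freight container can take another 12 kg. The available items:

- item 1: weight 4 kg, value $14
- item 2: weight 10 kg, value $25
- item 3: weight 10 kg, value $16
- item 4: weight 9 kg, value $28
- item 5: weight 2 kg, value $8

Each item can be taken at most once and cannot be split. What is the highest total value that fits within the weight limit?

$36

Check high-value combinations within 12 kg:
- item 4+item 5: weight 9+2=11, value 28+8=36
- item 2+item 5: weight 10+2=12, value 25+8=33
- item 4: weight 9, value 28
- item 2: weight 10, value 25
- item 3+item 5: weight 10+2=12, value 16+8=24
Best: $36.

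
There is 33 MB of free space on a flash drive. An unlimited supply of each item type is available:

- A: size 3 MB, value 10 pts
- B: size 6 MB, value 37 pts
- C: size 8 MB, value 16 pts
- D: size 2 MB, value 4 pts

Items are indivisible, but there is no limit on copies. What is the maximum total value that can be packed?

Best value-per-unit is B at 37/6; filling with it alone gives 5×37 = 185.
Optimal mix: 1×A + 5×B → size 33, value 195.

195 pts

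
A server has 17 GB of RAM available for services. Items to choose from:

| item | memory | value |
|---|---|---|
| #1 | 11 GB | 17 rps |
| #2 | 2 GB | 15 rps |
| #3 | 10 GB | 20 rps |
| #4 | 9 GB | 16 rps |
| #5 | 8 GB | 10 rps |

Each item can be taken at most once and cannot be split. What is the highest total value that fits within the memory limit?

35 rps

Check high-value combinations within 17 GB:
- #2+#3: memory 2+10=12, value 15+20=35
- #1+#2: memory 11+2=13, value 17+15=32
- #2+#4: memory 2+9=11, value 15+16=31
- #4+#5: memory 9+8=17, value 16+10=26
- #2+#5: memory 2+8=10, value 15+10=25
Best: 35 rps.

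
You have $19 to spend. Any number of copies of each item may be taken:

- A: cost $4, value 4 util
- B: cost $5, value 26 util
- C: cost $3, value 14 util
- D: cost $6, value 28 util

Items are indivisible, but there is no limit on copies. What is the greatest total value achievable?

94 util

Best value-per-unit is B at 26/5; filling with it alone gives 3×26 = 78.
Optimal mix: 2×B + 3×C → cost 19, value 94.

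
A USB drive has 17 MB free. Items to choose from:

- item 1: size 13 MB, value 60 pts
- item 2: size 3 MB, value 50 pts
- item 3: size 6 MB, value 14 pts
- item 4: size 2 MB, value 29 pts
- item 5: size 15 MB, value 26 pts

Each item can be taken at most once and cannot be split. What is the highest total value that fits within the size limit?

110 pts

Check high-value combinations within 17 MB:
- item 1+item 2: size 13+3=16, value 60+50=110
- item 2+item 3+item 4: size 3+6+2=11, value 50+14+29=93
- item 1+item 4: size 13+2=15, value 60+29=89
Best: 110 pts.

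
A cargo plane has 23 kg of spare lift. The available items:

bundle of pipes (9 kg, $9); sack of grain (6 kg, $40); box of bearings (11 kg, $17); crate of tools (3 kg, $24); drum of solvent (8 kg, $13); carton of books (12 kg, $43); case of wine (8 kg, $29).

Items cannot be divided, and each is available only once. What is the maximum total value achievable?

$107

Check high-value combinations within 23 kg:
- sack of grain+crate of tools+carton of books: weight 6+3+12=21, value 40+24+43=107
- crate of tools+carton of books+case of wine: weight 3+12+8=23, value 24+43+29=96
- sack of grain+crate of tools+case of wine: weight 6+3+8=17, value 40+24+29=93
Best: $107.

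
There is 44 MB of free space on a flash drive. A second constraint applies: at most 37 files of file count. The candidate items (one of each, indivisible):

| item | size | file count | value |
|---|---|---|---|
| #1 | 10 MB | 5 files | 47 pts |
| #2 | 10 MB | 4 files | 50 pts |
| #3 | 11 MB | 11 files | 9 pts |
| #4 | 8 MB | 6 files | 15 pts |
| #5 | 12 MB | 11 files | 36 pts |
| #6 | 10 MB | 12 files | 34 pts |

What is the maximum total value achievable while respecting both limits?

Feasible sets respecting both limits:
- #1+#2+#5+#6: size 42, file count 32, value 167
- #1+#2+#4+#5: size 40, file count 26, value 148
- #1+#2+#4+#6: size 38, file count 27, value 146
Best: 167 pts.

167 pts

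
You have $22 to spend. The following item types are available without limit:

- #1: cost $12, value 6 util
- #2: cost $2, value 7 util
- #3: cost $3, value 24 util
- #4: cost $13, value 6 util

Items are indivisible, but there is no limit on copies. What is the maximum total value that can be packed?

Best value-per-unit is #3 at 24/3, and filling with it alone uses cost 7×3=21. No mix of the others beats 7×24 = 168.

168 util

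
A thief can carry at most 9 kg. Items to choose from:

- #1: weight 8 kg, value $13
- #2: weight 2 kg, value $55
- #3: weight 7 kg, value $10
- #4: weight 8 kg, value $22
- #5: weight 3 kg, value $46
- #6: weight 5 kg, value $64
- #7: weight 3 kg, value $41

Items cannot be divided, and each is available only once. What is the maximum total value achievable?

$142

Check high-value combinations within 9 kg:
- #2+#5+#7: weight 2+3+3=8, value 55+46+41=142
- #2+#6: weight 2+5=7, value 55+64=119
- #5+#6: weight 3+5=8, value 46+64=110
- #6+#7: weight 5+3=8, value 64+41=105
Best: $142.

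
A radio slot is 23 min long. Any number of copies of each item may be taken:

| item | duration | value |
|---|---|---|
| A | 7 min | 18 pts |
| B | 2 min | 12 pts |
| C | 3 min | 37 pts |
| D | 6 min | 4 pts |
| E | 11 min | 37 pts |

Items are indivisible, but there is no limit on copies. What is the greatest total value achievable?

271 pts

Best value-per-unit is C at 37/3; filling with it alone gives 7×37 = 259.
Optimal mix: 1×B + 7×C → duration 23, value 271.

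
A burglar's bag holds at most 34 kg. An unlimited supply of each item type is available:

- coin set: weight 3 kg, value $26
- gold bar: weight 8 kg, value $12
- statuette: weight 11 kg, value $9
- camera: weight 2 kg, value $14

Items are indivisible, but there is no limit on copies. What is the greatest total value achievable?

$288

Best value-per-unit is coin set at 26/3; filling with it alone gives 11×26 = 286.
Optimal mix: 10×coin set + 2×camera → weight 34, value 288.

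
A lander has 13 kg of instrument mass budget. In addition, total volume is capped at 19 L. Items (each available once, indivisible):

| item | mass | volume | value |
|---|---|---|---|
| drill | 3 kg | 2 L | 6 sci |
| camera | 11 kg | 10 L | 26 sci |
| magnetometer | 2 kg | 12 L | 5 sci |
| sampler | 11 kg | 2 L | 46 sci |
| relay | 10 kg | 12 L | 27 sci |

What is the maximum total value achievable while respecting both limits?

Feasible sets respecting both limits:
- magnetometer+sampler: mass 13, volume 14, value 51
- sampler: mass 11, volume 2, value 46
- drill+relay: mass 13, volume 14, value 33
Best: 51 sci.

51 sci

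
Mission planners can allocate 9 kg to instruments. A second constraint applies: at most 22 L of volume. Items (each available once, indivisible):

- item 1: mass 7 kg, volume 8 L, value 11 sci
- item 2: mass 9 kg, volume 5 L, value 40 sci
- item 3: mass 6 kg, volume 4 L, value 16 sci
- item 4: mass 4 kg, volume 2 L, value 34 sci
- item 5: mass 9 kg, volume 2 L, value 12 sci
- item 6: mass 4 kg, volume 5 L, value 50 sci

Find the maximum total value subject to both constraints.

Feasible sets respecting both limits:
- item 4+item 6: mass 8, volume 7, value 84
- item 6: mass 4, volume 5, value 50
- item 2: mass 9, volume 5, value 40
- item 4: mass 4, volume 2, value 34
Best: 84 sci.

84 sci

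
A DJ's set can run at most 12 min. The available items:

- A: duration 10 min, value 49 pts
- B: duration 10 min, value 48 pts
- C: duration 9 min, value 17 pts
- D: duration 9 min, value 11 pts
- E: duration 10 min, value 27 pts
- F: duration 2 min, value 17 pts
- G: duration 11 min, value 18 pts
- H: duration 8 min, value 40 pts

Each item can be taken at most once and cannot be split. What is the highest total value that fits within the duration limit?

66 pts

Check high-value combinations within 12 min:
- A+F: duration 10+2=12, value 49+17=66
- B+F: duration 10+2=12, value 48+17=65
- F+H: duration 2+8=10, value 17+40=57
- A: duration 10, value 49
- B: duration 10, value 48
Best: 66 pts.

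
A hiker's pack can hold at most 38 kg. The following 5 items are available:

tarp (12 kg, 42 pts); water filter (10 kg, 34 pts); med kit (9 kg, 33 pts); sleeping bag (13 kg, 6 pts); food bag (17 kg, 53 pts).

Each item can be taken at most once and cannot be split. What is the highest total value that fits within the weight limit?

Check high-value combinations within 38 kg:
- tarp+med kit+food bag: weight 12+9+17=38, value 42+33+53=128
- water filter+med kit+food bag: weight 10+9+17=36, value 34+33+53=120
- tarp+water filter+med kit: weight 12+10+9=31, value 42+34+33=109
- tarp+food bag: weight 12+17=29, value 42+53=95
Best: 128 pts.

128 pts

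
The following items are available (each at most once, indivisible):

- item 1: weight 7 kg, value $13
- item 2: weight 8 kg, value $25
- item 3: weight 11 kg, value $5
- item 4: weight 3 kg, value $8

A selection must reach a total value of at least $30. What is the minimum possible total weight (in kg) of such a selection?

11

Subsets with value ≥ 30, sorted by total weight:
- item 2+item 4: weight 11, value 33
- item 1+item 2: weight 15, value 38
- item 1+item 2+item 4: weight 18, value 46
Minimum weight: 11 kg.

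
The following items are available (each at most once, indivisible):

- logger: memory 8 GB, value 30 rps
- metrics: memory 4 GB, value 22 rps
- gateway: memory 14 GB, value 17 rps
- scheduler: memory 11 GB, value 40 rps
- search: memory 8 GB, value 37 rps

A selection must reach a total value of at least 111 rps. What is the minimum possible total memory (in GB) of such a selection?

Subsets with value ≥ 111, sorted by total memory:
- logger+metrics+scheduler+search: memory 31, value 129
- metrics+gateway+scheduler+search: memory 37, value 116
- logger+gateway+scheduler+search: memory 41, value 124
Minimum memory: 31 GB.

31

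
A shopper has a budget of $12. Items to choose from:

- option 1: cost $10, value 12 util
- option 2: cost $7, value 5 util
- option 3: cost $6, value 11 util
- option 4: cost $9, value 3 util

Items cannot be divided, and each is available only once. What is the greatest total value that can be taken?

This is a 0/1 knapsack; check combinations near the capacity.
- option 1: cost 10, value 12
- option 3: cost 6, value 11
- option 2: cost 7, value 5
- option 4: cost 9, value 3
Best: 12 util.

12 util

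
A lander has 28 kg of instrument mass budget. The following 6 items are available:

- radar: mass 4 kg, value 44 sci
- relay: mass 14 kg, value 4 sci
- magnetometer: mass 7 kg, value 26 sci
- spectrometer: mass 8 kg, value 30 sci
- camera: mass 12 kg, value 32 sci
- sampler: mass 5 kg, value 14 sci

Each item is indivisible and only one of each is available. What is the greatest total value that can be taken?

116 sci

Check high-value combinations within 28 kg:
- radar+magnetometer+camera+sampler: mass 4+7+12+5=28, value 44+26+32+14=116
- radar+magnetometer+spectrometer+sampler: mass 4+7+8+5=24, value 44+26+30+14=114
- radar+spectrometer+camera: mass 4+8+12=24, value 44+30+32=106
- radar+magnetometer+camera: mass 4+7+12=23, value 44+26+32=102
Best: 116 sci.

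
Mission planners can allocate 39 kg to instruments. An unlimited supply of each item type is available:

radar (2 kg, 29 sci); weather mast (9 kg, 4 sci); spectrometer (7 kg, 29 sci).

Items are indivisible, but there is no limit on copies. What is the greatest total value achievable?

Best value-per-unit is radar at 29/2, and filling with it alone uses mass 19×2=38. No mix of the others beats 19×29 = 551.

551 sci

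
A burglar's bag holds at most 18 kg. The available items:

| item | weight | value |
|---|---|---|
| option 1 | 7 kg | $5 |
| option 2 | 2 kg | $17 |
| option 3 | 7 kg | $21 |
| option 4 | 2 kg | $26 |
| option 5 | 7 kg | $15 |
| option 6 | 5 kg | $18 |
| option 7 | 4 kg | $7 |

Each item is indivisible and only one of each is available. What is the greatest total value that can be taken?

$82

Check high-value combinations within 18 kg:
- option 2+option 3+option 4+option 6: weight 2+7+2+5=16, value 17+21+26+18=82
- option 2+option 3+option 4+option 5: weight 2+7+2+7=18, value 17+21+26+15=79
- option 2+option 4+option 5+option 6: weight 2+2+7+5=16, value 17+26+15+18=76
- option 3+option 4+option 6+option 7: weight 7+2+5+4=18, value 21+26+18+7=72
- option 2+option 3+option 4+option 7: weight 2+7+2+4=15, value 17+21+26+7=71
Best: $82.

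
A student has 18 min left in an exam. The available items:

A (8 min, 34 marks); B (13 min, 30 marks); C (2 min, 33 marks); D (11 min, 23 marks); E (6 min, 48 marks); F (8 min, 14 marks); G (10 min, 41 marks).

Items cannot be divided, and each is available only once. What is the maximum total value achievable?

Check high-value combinations within 18 min:
- C+E+G: time 2+6+10=18, value 33+48+41=122
- A+C+E: time 8+2+6=16, value 34+33+48=115
- C+E+F: time 2+6+8=16, value 33+48+14=95
- E+G: time 6+10=16, value 48+41=89
- A+E: time 8+6=14, value 34+48=82
Best: 122 marks.

122 marks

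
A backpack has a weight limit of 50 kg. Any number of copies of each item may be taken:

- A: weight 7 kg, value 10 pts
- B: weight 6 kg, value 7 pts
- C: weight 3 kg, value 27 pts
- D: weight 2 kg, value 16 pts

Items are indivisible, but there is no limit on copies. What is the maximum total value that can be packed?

Best value-per-unit is C at 27/3; filling with it alone gives 16×27 = 432.
Optimal mix: 16×C + 1×D → weight 50, value 448.

448 pts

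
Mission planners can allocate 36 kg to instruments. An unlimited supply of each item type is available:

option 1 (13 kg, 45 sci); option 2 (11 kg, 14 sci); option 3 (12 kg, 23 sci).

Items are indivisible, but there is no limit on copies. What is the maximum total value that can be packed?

Best value-per-unit is option 1 at 45/13, and filling with it alone uses mass 2×13=26. No mix of the others beats 2×45 = 90.

90 sci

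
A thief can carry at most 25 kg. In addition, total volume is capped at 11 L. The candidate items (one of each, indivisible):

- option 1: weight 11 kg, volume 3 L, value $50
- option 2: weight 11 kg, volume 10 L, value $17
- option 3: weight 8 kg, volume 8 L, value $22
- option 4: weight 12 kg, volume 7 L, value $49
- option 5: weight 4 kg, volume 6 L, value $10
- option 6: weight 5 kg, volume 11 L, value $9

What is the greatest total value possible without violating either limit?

Feasible sets respecting both limits:
- option 1+option 4: weight 23, volume 10, value 99
- option 1+option 3: weight 19, volume 11, value 72
- option 1+option 5: weight 15, volume 9, value 60
- option 1: weight 11, volume 3, value 50
Best: $99.

$99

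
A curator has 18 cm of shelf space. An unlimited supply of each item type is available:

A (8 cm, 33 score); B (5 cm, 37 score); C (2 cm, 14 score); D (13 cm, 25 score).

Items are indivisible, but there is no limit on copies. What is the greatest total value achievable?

130 score

Best value-per-unit is B at 37/5; filling with it alone gives 3×37 = 111.
Optimal mix: 2×B + 4×C → length 18, value 130.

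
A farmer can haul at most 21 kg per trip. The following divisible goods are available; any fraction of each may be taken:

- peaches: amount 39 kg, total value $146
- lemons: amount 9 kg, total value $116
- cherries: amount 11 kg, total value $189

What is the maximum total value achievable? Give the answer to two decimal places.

Take in order of value per unit:
- cherries (189/11 per unit): all 11 → value 189, running total 189.00
- lemons (116/9 per unit): all 9 → value 116, running total 305.00
- peaches (146/39 per unit): 1 of 39 → value 1×146/39 = 3.7436, running total 308.74
Total 308.74.

308.74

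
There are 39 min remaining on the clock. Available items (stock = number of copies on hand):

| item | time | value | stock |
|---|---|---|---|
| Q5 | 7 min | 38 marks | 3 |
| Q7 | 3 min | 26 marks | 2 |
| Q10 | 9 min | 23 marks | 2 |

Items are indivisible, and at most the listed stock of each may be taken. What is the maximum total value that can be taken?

189 marks

Best selections within time 39 and stock limits:
- 3×Q5 + 2×Q7 + 1×Q10: time 36, value 189
- 2×Q5 + 2×Q7 + 2×Q10: time 38, value 174
- 3×Q5 + 2×Q7: time 27, value 166
- 3×Q5 + 1×Q7 + 1×Q10: time 33, value 163
Best: 189 marks.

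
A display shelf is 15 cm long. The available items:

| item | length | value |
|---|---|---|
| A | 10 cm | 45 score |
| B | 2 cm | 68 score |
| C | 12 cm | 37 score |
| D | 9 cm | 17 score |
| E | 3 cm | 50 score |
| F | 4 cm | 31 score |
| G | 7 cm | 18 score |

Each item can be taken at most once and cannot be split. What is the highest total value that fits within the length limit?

163 score

This is a 0/1 knapsack; check combinations near the capacity.
- A+B+E: length 10+2+3=15, value 45+68+50=163
- B+E+F: length 2+3+4=9, value 68+50+31=149
- B+E+G: length 2+3+7=12, value 68+50+18=136
Best: 163 score.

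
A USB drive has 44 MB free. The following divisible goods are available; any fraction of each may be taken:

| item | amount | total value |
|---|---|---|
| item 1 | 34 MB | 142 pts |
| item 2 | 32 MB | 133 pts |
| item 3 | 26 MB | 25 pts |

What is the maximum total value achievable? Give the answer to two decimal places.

Take in order of value per unit:
- item 1 (142/34 per unit): all 34 → value 142, running total 142.00
- item 2 (133/32 per unit): 10 of 32 → value 10×133/32 = 41.5625, running total 183.56
Total 183.56.

183.56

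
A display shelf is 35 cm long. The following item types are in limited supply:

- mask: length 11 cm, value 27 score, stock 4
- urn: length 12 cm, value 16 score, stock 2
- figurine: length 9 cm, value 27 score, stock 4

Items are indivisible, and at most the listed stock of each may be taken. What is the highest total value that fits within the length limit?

Best selections within length 35 and stock limits:
- 3×figurine: length 27, value 81
- 1×mask + 2×figurine: length 29, value 81
Best: 81 score.

81 score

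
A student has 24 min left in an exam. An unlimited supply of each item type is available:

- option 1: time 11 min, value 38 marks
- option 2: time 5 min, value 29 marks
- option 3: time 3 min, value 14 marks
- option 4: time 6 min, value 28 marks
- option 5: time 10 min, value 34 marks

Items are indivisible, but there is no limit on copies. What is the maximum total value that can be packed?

Best value-per-unit is option 2 at 29/5; filling with it alone gives 4×29 = 116.
Optimal mix: 4×option 2 + 1×option 3 → time 23, value 130.

130 marks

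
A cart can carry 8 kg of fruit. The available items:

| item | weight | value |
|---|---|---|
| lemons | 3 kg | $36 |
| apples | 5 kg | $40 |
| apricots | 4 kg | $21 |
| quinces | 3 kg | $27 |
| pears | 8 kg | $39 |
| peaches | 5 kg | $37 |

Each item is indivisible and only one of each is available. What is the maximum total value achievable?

$76

Check high-value combinations within 8 kg:
- lemons+apples: weight 3+5=8, value 36+40=76
- lemons+peaches: weight 3+5=8, value 36+37=73
- apples+quinces: weight 5+3=8, value 40+27=67
- quinces+peaches: weight 3+5=8, value 27+37=64
- lemons+quinces: weight 3+3=6, value 36+27=63
Best: $76.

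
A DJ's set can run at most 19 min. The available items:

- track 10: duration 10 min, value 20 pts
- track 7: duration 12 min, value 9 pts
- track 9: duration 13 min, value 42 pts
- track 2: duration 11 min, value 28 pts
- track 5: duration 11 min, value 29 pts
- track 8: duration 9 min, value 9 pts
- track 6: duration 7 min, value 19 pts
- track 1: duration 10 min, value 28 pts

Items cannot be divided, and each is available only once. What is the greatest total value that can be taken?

This is a 0/1 knapsack; check combinations near the capacity.
- track 5+track 6: duration 11+7=18, value 29+19=48
- track 6+track 1: duration 7+10=17, value 19+28=47
- track 2+track 6: duration 11+7=18, value 28+19=47
- track 9: duration 13, value 42
- track 10+track 6: duration 10+7=17, value 20+19=39
Best: 48 pts.

48 pts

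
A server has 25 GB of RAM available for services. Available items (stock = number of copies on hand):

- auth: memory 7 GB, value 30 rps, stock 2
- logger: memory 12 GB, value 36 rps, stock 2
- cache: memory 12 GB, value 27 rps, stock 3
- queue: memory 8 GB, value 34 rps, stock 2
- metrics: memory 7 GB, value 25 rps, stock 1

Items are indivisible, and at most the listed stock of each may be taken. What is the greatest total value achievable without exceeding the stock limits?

Best selections within memory 25 and stock limits:
- 1×auth + 2×queue: memory 23, value 98
- 2×auth + 1×queue: memory 22, value 94
- 2×queue + 1×metrics: memory 23, value 93
Best: 98 rps.

98 rps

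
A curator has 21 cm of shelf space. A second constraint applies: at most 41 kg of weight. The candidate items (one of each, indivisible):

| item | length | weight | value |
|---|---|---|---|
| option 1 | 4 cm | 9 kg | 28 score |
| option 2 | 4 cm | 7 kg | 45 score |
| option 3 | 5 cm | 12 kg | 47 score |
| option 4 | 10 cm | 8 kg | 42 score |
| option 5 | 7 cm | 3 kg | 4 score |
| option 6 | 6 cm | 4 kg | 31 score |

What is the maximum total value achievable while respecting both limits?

151 score

Feasible sets respecting both limits:
- option 1+option 2+option 3+option 6: length 19, weight 32, value 151
- option 2+option 3+option 4: length 19, weight 27, value 134
- option 1+option 2+option 3+option 5: length 20, weight 31, value 124
Best: 151 score.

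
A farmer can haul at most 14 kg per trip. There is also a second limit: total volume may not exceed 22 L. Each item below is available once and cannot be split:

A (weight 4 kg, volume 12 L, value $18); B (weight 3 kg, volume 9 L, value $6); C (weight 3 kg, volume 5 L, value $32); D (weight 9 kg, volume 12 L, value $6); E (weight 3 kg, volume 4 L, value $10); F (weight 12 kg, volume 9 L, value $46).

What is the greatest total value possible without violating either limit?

$60

Feasible sets respecting both limits:
- A+C+E: weight 10, volume 21, value 60
- A+C: weight 7, volume 17, value 50
- B+C+E: weight 9, volume 18, value 48
- F: weight 12, volume 9, value 46
Best: $60.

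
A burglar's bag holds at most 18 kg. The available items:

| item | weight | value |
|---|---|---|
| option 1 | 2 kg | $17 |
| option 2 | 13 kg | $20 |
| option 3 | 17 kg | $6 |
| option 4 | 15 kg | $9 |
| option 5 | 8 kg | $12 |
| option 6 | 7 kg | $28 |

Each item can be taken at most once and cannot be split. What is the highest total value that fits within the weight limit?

Check high-value combinations within 18 kg:
- option 1+option 5+option 6: weight 2+8+7=17, value 17+12+28=57
- option 1+option 6: weight 2+7=9, value 17+28=45
- option 5+option 6: weight 8+7=15, value 12+28=40
Best: $57.

$57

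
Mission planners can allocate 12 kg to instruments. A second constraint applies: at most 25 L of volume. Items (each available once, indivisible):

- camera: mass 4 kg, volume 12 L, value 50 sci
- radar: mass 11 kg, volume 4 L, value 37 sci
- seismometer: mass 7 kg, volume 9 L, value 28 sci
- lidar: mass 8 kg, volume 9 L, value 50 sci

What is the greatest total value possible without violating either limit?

Feasible sets respecting both limits:
- camera+lidar: mass 12, volume 21, value 100
- camera+seismometer: mass 11, volume 21, value 78
- camera: mass 4, volume 12, value 50
- lidar: mass 8, volume 9, value 50
Best: 100 sci.

100 sci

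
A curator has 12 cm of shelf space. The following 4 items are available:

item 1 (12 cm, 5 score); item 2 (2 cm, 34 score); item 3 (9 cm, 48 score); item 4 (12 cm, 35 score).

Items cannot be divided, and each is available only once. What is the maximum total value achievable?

This is a 0/1 knapsack; check combinations near the capacity.
- item 2+item 3: length 2+9=11, value 34+48=82
- item 3: length 9, value 48
- item 4: length 12, value 35
- item 2: length 2, value 34
Best: 82 score.

82 score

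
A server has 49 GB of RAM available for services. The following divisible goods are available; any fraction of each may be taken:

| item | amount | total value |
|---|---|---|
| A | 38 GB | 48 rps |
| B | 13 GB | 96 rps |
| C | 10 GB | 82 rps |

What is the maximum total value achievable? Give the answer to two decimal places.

Take in order of value per unit:
- C (82/10 per unit): all 10 → value 82, running total 82.00
- B (96/13 per unit): all 13 → value 96, running total 178.00
- A (48/38 per unit): 26 of 38 → value 26×48/38 = 32.8421, running total 210.84
Total 210.84.

210.84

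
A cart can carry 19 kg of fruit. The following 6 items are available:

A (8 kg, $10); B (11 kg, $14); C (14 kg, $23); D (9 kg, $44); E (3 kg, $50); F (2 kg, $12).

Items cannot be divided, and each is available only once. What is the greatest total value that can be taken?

$106

Check high-value combinations within 19 kg:
- D+E+F: weight 9+3+2=14, value 44+50+12=106
- D+E: weight 9+3=12, value 44+50=94
- C+E+F: weight 14+3+2=19, value 23+50+12=85
Best: $106.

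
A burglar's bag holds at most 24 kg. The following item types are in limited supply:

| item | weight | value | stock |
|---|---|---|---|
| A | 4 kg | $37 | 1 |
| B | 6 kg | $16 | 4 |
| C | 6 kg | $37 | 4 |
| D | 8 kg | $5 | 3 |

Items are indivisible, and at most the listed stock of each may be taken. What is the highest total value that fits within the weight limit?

$148

Top feasible selections:
- 1×A + 3×C: weight 22, value 148
- 4×C: weight 24, value 148
Best: $148.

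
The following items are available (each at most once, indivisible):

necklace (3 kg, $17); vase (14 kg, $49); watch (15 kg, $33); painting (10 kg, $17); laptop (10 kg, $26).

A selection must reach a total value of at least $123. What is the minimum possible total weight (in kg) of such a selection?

42

Subsets with value ≥ 123, sorted by total weight:
- necklace+vase+watch+laptop: weight 42, value 125
- vase+watch+painting+laptop: weight 49, value 125
Minimum weight: 42 kg.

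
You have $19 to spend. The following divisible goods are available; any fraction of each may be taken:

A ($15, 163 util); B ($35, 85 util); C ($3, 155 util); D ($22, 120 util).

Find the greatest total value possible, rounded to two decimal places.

Take in order of value per unit:
- C (155/3 per unit): all 3 → value 155, running total 155.00
- A (163/15 per unit): all 15 → value 163, running total 318.00
- D (120/22 per unit): 1 of 22 → value 1×120/22 = 5.4545, running total 323.45
Total 323.45.

323.45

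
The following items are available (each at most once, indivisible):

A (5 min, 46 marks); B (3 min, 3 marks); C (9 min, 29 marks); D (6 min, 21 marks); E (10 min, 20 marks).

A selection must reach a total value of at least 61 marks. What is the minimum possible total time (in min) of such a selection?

Subsets with value ≥ 61, sorted by total time:
- A+D: time 11, value 67
- A+C: time 14, value 75
- A+B+D: time 14, value 70
- A+E: time 15, value 66
Minimum time: 11 min.

11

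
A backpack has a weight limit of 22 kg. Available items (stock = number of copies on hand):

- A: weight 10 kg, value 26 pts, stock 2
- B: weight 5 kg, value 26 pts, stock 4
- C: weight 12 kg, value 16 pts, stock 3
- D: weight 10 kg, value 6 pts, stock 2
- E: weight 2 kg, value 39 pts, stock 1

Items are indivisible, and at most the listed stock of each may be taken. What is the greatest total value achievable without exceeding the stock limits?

143 pts

Best selections within weight 22 and stock limits:
- 4×B + 1×E: weight 22, value 143
- 3×B + 1×E: weight 17, value 117
- 1×A + 2×B + 1×E: weight 22, value 117
Best: 143 pts.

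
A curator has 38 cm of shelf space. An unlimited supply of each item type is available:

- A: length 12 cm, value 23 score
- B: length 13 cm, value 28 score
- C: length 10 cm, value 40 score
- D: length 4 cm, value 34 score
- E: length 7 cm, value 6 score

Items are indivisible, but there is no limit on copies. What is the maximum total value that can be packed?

306 score

Best value-per-unit is D at 34/4, and filling with it alone uses length 9×4=36. No mix of the others beats 9×34 = 306.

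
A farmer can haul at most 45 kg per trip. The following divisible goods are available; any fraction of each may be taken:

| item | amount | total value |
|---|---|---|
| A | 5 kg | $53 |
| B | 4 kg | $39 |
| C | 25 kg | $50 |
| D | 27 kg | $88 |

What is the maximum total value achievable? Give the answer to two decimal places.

Take in order of value per unit:
- A (53/5 per unit): all 5 → value 53, running total 53.00
- B (39/4 per unit): all 4 → value 39, running total 92.00
- D (88/27 per unit): all 27 → value 88, running total 180.00
- C (50/25 per unit): 9 of 25 → value 9×50/25 = 18.0000, running total 198.00
Total 198.00.

198.00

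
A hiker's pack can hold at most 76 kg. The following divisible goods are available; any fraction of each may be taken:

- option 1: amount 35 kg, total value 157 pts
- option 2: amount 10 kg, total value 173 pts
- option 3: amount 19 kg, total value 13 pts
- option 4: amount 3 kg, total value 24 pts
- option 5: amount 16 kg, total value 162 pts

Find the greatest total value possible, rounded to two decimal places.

524.21

Take in order of value per unit:
- option 2 (173/10 per unit): all 10 → value 173, running total 173.00
- option 5 (162/16 per unit): all 16 → value 162, running total 335.00
- option 4 (24/3 per unit): all 3 → value 24, running total 359.00
- option 1 (157/35 per unit): all 35 → value 157, running total 516.00
- option 3 (13/19 per unit): 12 of 19 → value 12×13/19 = 8.2105, running total 524.21
Total 524.21.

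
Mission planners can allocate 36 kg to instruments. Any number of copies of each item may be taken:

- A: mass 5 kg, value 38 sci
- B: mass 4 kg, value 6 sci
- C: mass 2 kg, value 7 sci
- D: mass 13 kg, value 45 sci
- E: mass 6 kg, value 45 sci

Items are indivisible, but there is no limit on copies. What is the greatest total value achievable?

273 sci

Best value-per-unit is A at 38/5; filling with it alone gives 7×38 = 266.
Optimal mix: 6×A + 1×E → mass 36, value 273.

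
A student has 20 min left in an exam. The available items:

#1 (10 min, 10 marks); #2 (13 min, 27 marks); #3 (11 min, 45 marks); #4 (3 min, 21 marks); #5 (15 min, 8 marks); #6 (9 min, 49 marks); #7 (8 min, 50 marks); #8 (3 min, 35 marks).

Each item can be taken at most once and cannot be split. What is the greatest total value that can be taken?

134 marks

Check high-value combinations within 20 min:
- #6+#7+#8: time 9+8+3=20, value 49+50+35=134
- #4+#6+#7: time 3+9+8=20, value 21+49+50=120
- #4+#7+#8: time 3+8+3=14, value 21+50+35=106
Best: 134 marks.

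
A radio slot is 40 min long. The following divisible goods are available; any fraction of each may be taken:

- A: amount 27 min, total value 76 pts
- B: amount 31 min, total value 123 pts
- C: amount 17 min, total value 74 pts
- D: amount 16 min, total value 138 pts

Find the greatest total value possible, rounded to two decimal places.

Take in order of value per unit:
- D (138/16 per unit): all 16 → value 138, running total 138.00
- C (74/17 per unit): all 17 → value 74, running total 212.00
- B (123/31 per unit): 7 of 31 → value 7×123/31 = 27.7742, running total 239.77
Total 239.77.

239.77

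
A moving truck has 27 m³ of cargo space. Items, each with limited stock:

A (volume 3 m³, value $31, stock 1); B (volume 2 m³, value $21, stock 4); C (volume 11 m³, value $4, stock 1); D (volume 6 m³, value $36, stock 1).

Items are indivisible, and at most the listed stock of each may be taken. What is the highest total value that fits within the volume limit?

Top feasible selections:
- 1×A + 4×B + 1×D: volume 17, value 151
- 1×A + 3×B + 1×C + 1×D: volume 26, value 134
- 1×A + 3×B + 1×D: volume 15, value 130
- 4×B + 1×C + 1×D: volume 25, value 124
Best: $151.

$151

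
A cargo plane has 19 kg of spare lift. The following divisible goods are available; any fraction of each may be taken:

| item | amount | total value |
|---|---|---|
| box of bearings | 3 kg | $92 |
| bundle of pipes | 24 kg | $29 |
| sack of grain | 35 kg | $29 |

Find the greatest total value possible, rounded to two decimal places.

111.33

Take in order of value per unit:
- box of bearings (92/3 per unit): all 3 → value 92, running total 92.00
- bundle of pipes (29/24 per unit): 16 of 24 → value 16×29/24 = 19.3333, running total 111.33
Total 111.33.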